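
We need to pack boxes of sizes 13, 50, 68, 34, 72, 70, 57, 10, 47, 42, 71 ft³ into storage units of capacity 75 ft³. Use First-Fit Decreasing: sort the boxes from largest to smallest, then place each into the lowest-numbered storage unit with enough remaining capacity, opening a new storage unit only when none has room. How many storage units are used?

9

Sorted descending: 72, 71, 70, 68, 57, 50, 47, 42, 34, 13, 10.
storage unit 1: place 72 ft³, 3 ft³ left
storage unit 2: place 71 ft³, 4 ft³ left
storage unit 3: place 70 ft³, 5 ft³ left
storage unit 4: place 68 ft³, 7 ft³ left
storage unit 5: place 57 ft³, 18 ft³ left
storage unit 6: place 50 ft³, 25 ft³ left
storage unit 7: place 47 ft³, 28 ft³ left
storage unit 8: place 42 ft³, 33 ft³ left
storage unit 9: place 34 ft³, 41 ft³ left
storage unit 5: place 13 ft³, 5 ft³ left
storage unit 6: place 10 ft³, 15 ft³ left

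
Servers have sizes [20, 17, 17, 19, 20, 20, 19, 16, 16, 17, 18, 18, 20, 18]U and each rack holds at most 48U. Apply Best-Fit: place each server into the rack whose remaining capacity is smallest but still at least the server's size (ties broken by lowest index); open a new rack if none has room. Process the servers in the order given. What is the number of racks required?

rack 1: place 20U, 28U left
rack 1: place 17U, 11U left
rack 2: place 17U, 31U left
rack 2: place 19U, 12U left
rack 3: place 20U, 28U left
rack 3: place 20U, 8U left
rack 4: place 19U, 29U left
rack 4: place 16U, 13U left
rack 5: place 16U, 32U left
rack 5: place 17U, 15U left
rack 6: place 18U, 30U left
rack 6: place 18U, 12U left
rack 7: place 20U, 28U left
rack 7: place 18U, 10U left
Final racks: [20,17] [17,19] [20,20] [19,16] [16,17] [18,18] [20,18].

7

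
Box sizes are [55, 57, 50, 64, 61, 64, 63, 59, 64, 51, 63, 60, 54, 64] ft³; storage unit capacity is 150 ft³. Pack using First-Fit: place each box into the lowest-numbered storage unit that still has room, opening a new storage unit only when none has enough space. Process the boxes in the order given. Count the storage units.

7

Put 55 ft³ in storage unit 1; 95 ft³ remain.
Put 57 ft³ in storage unit 1; 38 ft³ remain.
Put 50 ft³ in storage unit 2; 100 ft³ remain.
Put 64 ft³ in storage unit 2; 36 ft³ remain.
Put 61 ft³ in storage unit 3; 89 ft³ remain.
Put 64 ft³ in storage unit 3; 25 ft³ remain.
Put 63 ft³ in storage unit 4; 87 ft³ remain.
Put 59 ft³ in storage unit 4; 28 ft³ remain.
Put 64 ft³ in storage unit 5; 86 ft³ remain.
Put 51 ft³ in storage unit 5; 35 ft³ remain.
Put 63 ft³ in storage unit 6; 87 ft³ remain.
Put 60 ft³ in storage unit 6; 27 ft³ remain.
Put 54 ft³ in storage unit 7; 96 ft³ remain.
Put 64 ft³ in storage unit 7; 32 ft³ remain.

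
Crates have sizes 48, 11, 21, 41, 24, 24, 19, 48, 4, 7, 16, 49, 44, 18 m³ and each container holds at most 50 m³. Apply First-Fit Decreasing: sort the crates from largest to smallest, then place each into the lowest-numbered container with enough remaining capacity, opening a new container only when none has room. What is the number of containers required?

Sorted descending: 49, 48, 48, 44, 41, 24, 24, 21, 19, 18, 16, 11, 7, 4.
49 m³ → container 1 (remaining 1 m³)
48 m³ → container 2 (remaining 2 m³)
48 m³ → container 3 (remaining 2 m³)
44 m³ → container 4 (remaining 6 m³)
41 m³ → container 5 (remaining 9 m³)
24 m³ → container 6 (remaining 26 m³)
24 m³ → container 6 (remaining 2 m³)
21 m³ → container 7 (remaining 29 m³)
19 m³ → container 7 (remaining 10 m³)
18 m³ → container 8 (remaining 32 m³)
16 m³ → container 8 (remaining 16 m³)
11 m³ → container 8 (remaining 5 m³)
7 m³ → container 5 (remaining 2 m³)
4 m³ → container 4 (remaining 2 m³)

8 containers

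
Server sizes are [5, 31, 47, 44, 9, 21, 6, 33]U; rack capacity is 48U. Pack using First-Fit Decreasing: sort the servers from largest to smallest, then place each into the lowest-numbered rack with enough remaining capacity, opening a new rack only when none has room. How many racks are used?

Sorted descending: 47, 44, 33, 31, 21, 9, 6, 5.
rack 1: place 47U, 1U left
rack 2: place 44U, 4U left
rack 3: place 33U, 15U left
rack 4: place 31U, 17U left
rack 5: place 21U, 27U left
rack 3: place 9U, 6U left
rack 3: place 6U, 0U left
rack 4: place 5U, 12U left

5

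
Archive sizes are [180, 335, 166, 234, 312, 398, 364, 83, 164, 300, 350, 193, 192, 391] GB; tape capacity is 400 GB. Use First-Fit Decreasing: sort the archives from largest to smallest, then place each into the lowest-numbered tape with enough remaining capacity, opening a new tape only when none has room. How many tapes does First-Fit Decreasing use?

Sorted descending: 398, 391, 364, 350, 335, 312, 300, 234, 193, 192, 180, 166, 164, 83.
Put 398 GB in tape 1; 2 GB remain.
Put 391 GB in tape 2; 9 GB remain.
Put 364 GB in tape 3; 36 GB remain.
Put 350 GB in tape 4; 50 GB remain.
Put 335 GB in tape 5; 65 GB remain.
Put 312 GB in tape 6; 88 GB remain.
Put 300 GB in tape 7; 100 GB remain.
Put 234 GB in tape 8; 166 GB remain.
Put 193 GB in tape 9; 207 GB remain.
Put 192 GB in tape 9; 15 GB remain.
Put 180 GB in tape 10; 220 GB remain.
Put 166 GB in tape 8; 0 GB remain.
Put 164 GB in tape 10; 56 GB remain.
Put 83 GB in tape 6; 5 GB remain.
Final tapes: [398] [391] [364] [350] [335] [312,83] [300] [234,166] [193,192] [180,164].

10 tapes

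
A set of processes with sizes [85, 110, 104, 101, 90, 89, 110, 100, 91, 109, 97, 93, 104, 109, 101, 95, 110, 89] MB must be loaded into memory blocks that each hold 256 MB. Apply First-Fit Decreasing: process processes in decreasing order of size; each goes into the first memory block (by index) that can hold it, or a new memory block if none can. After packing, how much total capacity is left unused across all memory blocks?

517

Sorted descending: 110, 110, 110, 109, 109, 104, 104, 101, 101, 100, 97, 95, 93, 91, 90, 89, 89, 85.
Put 110 MB in memory block 1; 146 MB remain.
Put 110 MB in memory block 1; 36 MB remain.
Put 110 MB in memory block 2; 146 MB remain.
Put 109 MB in memory block 2; 37 MB remain.
Put 109 MB in memory block 3; 147 MB remain.
Put 104 MB in memory block 3; 43 MB remain.
Put 104 MB in memory block 4; 152 MB remain.
Put 101 MB in memory block 4; 51 MB remain.
Put 101 MB in memory block 5; 155 MB remain.
Put 100 MB in memory block 5; 55 MB remain.
Put 97 MB in memory block 6; 159 MB remain.
Put 95 MB in memory block 6; 64 MB remain.
Put 93 MB in memory block 7; 163 MB remain.
Put 91 MB in memory block 7; 72 MB remain.
Put 90 MB in memory block 8; 166 MB remain.
Put 89 MB in memory block 8; 77 MB remain.
Put 89 MB in memory block 9; 167 MB remain.
Put 85 MB in memory block 9; 82 MB remain.
9 memory blocks × 256 MB = 2304 MB; used 1787 MB; unused 517 MB.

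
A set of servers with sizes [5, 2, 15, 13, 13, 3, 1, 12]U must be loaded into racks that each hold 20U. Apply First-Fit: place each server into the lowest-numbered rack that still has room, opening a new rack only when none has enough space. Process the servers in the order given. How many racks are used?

4 racks

Put 5U in rack 1; 15U remain.
Put 2U in rack 1; 13U remain.
Put 15U in rack 2; 5U remain.
Put 13U in rack 1; 0U remain.
Put 13U in rack 3; 7U remain.
Put 3U in rack 2; 2U remain.
Put 1U in rack 2; 1U remain.
Put 12U in rack 4; 8U remain.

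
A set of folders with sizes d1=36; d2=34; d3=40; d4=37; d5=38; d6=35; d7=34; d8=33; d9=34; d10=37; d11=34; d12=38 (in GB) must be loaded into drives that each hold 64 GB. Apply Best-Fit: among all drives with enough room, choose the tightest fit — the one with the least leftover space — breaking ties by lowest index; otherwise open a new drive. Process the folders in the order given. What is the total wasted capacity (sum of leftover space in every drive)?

338

d1 (36 GB) → drive 1 (remaining 28 GB)
d2 (34 GB) → drive 2 (remaining 30 GB)
d3 (40 GB) → drive 3 (remaining 24 GB)
d4 (37 GB) → drive 4 (remaining 27 GB)
d5 (38 GB) → drive 5 (remaining 26 GB)
d6 (35 GB) → drive 6 (remaining 29 GB)
d7 (34 GB) → drive 7 (remaining 30 GB)
d8 (33 GB) → drive 8 (remaining 31 GB)
d9 (34 GB) → drive 9 (remaining 30 GB)
d10 (37 GB) → drive 10 (remaining 27 GB)
d11 (34 GB) → drive 11 (remaining 30 GB)
d12 (38 GB) → drive 12 (remaining 26 GB)
12 drives × 64 GB = 768 GB; used 430 GB; unused 338 GB.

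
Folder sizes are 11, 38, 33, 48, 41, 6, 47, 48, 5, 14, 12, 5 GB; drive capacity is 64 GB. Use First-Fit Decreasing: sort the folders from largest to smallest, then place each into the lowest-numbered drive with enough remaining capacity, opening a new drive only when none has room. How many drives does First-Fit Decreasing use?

Sorted descending: 48, 48, 47, 41, 38, 33, 14, 12, 11, 6, 5, 5.
48 GB → drive 1 (remaining 16 GB)
48 GB → drive 2 (remaining 16 GB)
47 GB → drive 3 (remaining 17 GB)
41 GB → drive 4 (remaining 23 GB)
38 GB → drive 5 (remaining 26 GB)
33 GB → drive 6 (remaining 31 GB)
14 GB → drive 1 (remaining 2 GB)
12 GB → drive 2 (remaining 4 GB)
11 GB → drive 3 (remaining 6 GB)
6 GB → drive 3 (remaining 0 GB)
5 GB → drive 4 (remaining 18 GB)
5 GB → drive 4 (remaining 13 GB)
Final drives: [48,14] [48,12] [47,11,6] [41,5,5] [38] [33].

6 drives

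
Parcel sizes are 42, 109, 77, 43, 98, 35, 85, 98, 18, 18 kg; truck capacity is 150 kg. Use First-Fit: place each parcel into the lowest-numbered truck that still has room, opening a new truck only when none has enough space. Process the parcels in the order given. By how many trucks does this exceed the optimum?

0

First-Fit: [42,77,18] [109,35] [43,98] [85,18] [98] → 5 trucks.
Total size 623 kg; any packing needs at least ⌈623/150⌉ = 5 trucks.
So 5 is already optimal.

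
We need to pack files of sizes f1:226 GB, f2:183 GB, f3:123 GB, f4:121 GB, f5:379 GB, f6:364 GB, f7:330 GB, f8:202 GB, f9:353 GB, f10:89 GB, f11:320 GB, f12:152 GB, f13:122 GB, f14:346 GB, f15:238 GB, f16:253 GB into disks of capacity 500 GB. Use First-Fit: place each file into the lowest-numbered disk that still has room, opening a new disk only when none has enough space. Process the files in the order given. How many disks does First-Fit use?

9

f1 (226 GB) → disk 1 (remaining 274 GB)
f2 (183 GB) → disk 1 (remaining 91 GB)
f3 (123 GB) → disk 2 (remaining 377 GB)
f4 (121 GB) → disk 2 (remaining 256 GB)
f5 (379 GB) → disk 3 (remaining 121 GB)
f6 (364 GB) → disk 4 (remaining 136 GB)
f7 (330 GB) → disk 5 (remaining 170 GB)
f8 (202 GB) → disk 2 (remaining 54 GB)
f9 (353 GB) → disk 6 (remaining 147 GB)
f10 (89 GB) → disk 1 (remaining 2 GB)
f11 (320 GB) → disk 7 (remaining 180 GB)
f12 (152 GB) → disk 5 (remaining 18 GB)
f13 (122 GB) → disk 4 (remaining 14 GB)
f14 (346 GB) → disk 8 (remaining 154 GB)
f15 (238 GB) → disk 9 (remaining 262 GB)
f16 (253 GB) → disk 9 (remaining 9 GB)
Final disks: [226,183,89] [123,121,202] [379] [364,122] [330,152] [353] [320] [346] [238,253].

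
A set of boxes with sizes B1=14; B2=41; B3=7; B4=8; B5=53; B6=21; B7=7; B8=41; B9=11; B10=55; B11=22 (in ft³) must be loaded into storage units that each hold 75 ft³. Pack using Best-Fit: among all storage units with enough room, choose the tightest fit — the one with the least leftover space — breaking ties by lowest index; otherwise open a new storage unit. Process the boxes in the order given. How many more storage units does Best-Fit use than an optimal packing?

Best-Fit: [14,41,7,8] [53,21] [7,41,11] [55] [22] → 5 storage units.
Total size 280 ft³; any packing needs at least ⌈280/75⌉ = 4 storage units.
An optimal packing achieves that bound: [55,14] [53,22] [41,21,11] [41,8,7,7] → 4 storage units.
Excess: 5 − 4 = 1.

1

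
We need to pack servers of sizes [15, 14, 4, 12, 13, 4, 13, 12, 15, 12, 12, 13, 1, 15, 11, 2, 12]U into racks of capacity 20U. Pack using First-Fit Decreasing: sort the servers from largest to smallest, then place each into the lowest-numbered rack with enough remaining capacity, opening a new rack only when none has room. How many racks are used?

Sorted descending: 15, 15, 15, 14, 13, 13, 13, 12, 12, 12, 12, 12, 11, 4, 4, 2, 1.
15U → rack 1 (remaining 5U)
15U → rack 2 (remaining 5U)
15U → rack 3 (remaining 5U)
14U → rack 4 (remaining 6U)
13U → rack 5 (remaining 7U)
13U → rack 6 (remaining 7U)
13U → rack 7 (remaining 7U)
12U → rack 8 (remaining 8U)
12U → rack 9 (remaining 8U)
12U → rack 10 (remaining 8U)
12U → rack 11 (remaining 8U)
12U → rack 12 (remaining 8U)
11U → rack 13 (remaining 9U)
4U → rack 1 (remaining 1U)
4U → rack 2 (remaining 1U)
2U → rack 3 (remaining 3U)
1U → rack 1 (remaining 0U)
Final racks: [15,4,1] [15,4] [15,2] [14] [13] [13] [13] [12] [12] [12] [12] [12] [11].

13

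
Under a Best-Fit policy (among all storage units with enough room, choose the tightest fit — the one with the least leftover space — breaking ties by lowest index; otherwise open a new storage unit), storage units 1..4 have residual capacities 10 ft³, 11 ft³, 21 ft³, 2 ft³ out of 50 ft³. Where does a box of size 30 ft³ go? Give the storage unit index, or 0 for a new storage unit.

0

No storage unit has ≥ 30 ft³ free, so a new storage unit is opened.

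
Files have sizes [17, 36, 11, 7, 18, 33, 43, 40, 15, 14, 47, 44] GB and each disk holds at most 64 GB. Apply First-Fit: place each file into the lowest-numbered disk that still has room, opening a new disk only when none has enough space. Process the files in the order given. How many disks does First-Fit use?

disk 1: place 17 GB, 47 GB left
disk 1: place 36 GB, 11 GB left
disk 1: place 11 GB, 0 GB left
disk 2: place 7 GB, 57 GB left
disk 2: place 18 GB, 39 GB left
disk 2: place 33 GB, 6 GB left
disk 3: place 43 GB, 21 GB left
disk 4: place 40 GB, 24 GB left
disk 3: place 15 GB, 6 GB left
disk 4: place 14 GB, 10 GB left
disk 5: place 47 GB, 17 GB left
disk 6: place 44 GB, 20 GB left
Final disks: [17,36,11] [7,18,33] [43,15] [40,14] [47] [44].

6 disks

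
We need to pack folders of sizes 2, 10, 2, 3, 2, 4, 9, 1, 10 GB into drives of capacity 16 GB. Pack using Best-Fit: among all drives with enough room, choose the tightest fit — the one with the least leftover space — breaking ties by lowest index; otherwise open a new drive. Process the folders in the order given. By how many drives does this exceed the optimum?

0

Best-Fit: [2,10,2,2] [3,4,9] [1,10] → 3 drives.
Total size 43 GB; any packing needs at least ⌈43/16⌉ = 3 drives.
So 3 is already optimal.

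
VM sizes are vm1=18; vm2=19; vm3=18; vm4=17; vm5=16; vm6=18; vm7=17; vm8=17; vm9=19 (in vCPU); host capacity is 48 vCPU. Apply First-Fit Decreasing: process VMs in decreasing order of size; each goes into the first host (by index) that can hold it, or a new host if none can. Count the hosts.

5

Sorted descending: 19, 19, 18, 18, 18, 17, 17, 17, 16.
19 vCPU → host 1 (remaining 29 vCPU)
19 vCPU → host 1 (remaining 10 vCPU)
18 vCPU → host 2 (remaining 30 vCPU)
18 vCPU → host 2 (remaining 12 vCPU)
18 vCPU → host 3 (remaining 30 vCPU)
17 vCPU → host 3 (remaining 13 vCPU)
17 vCPU → host 4 (remaining 31 vCPU)
17 vCPU → host 4 (remaining 14 vCPU)
16 vCPU → host 5 (remaining 32 vCPU)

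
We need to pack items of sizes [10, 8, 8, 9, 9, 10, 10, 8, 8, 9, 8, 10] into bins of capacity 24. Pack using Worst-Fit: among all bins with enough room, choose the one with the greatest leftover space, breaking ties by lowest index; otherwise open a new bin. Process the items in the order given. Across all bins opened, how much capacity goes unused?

10 → bin 1 (remaining 14)
8 → bin 1 (remaining 6)
8 → bin 2 (remaining 16)
9 → bin 2 (remaining 7)
9 → bin 3 (remaining 15)
10 → bin 3 (remaining 5)
10 → bin 4 (remaining 14)
8 → bin 4 (remaining 6)
8 → bin 5 (remaining 16)
9 → bin 5 (remaining 7)
8 → bin 6 (remaining 16)
10 → bin 6 (remaining 6)
6 bins × 24 = 144; used 107; unused 37.

37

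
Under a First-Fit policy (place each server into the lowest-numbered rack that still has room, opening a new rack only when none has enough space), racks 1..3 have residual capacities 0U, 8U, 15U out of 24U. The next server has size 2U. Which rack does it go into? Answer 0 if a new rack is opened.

Racks with room: rack 2 (8U), rack 3 (15U).
The first with room is rack 2.

2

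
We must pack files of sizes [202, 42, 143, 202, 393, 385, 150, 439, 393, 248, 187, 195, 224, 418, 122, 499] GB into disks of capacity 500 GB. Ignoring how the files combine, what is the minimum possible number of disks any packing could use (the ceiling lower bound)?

Total size = 202 + 42 + 143 + 202 + 393 + 385 + 150 + 439 + 393 + 248 + 187 + 195 + 224 + 418 + 122 + 499 = 4242 GB.
⌈4242 / 500⌉ = 9.

9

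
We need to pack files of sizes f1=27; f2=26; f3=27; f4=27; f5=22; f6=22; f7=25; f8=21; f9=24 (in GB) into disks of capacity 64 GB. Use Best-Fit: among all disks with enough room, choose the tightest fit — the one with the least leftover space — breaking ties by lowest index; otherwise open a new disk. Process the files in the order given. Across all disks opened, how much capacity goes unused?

99

Put f1 (27 GB) in disk 1; 37 GB remain.
Put f2 (26 GB) in disk 1; 11 GB remain.
Put f3 (27 GB) in disk 2; 37 GB remain.
Put f4 (27 GB) in disk 2; 10 GB remain.
Put f5 (22 GB) in disk 3; 42 GB remain.
Put f6 (22 GB) in disk 3; 20 GB remain.
Put f7 (25 GB) in disk 4; 39 GB remain.
Put f8 (21 GB) in disk 4; 18 GB remain.
Put f9 (24 GB) in disk 5; 40 GB remain.
5 disks × 64 GB = 320 GB; used 221 GB; unused 99 GB.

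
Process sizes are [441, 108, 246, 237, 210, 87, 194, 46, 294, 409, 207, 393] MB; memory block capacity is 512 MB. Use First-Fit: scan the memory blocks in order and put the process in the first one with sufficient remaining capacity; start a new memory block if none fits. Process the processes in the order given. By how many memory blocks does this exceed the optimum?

First-Fit: [441,46] [108,246,87] [237,210] [194,294] [409] [207] [393] → 7 memory blocks.
Total size 2872 MB; any packing needs at least ⌈2872/512⌉ = 6 memory blocks.
An optimal packing achieves that bound: [441,46] [409,87] [393,108] [294,210] [246,237] [207,194] → 6 memory blocks.
Excess: 7 − 6 = 1.

1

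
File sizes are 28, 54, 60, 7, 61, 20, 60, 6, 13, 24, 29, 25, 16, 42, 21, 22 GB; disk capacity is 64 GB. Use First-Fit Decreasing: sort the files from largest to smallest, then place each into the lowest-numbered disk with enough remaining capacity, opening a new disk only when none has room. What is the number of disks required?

8 disks

Sorted descending: 61, 60, 60, 54, 42, 29, 28, 25, 24, 22, 21, 20, 16, 13, 7, 6.
disk 1: place 61 GB, 3 GB left
disk 2: place 60 GB, 4 GB left
disk 3: place 60 GB, 4 GB left
disk 4: place 54 GB, 10 GB left
disk 5: place 42 GB, 22 GB left
disk 6: place 29 GB, 35 GB left
disk 6: place 28 GB, 7 GB left
disk 7: place 25 GB, 39 GB left
disk 7: place 24 GB, 15 GB left
disk 5: place 22 GB, 0 GB left
disk 8: place 21 GB, 43 GB left
disk 8: place 20 GB, 23 GB left
disk 8: place 16 GB, 7 GB left
disk 7: place 13 GB, 2 GB left
disk 4: place 7 GB, 3 GB left
disk 6: place 6 GB, 1 GB left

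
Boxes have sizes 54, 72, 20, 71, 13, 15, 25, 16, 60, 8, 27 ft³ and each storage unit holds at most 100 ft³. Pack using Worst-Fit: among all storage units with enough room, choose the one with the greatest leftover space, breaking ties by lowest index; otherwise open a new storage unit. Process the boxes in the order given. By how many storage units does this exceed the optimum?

0

Worst-Fit: [54,20,25] [72,15] [71,13,16] [60,8,27] → 4 storage units.
Total size 381 ft³; any packing needs at least ⌈381/100⌉ = 4 storage units.
So 4 is already optimal.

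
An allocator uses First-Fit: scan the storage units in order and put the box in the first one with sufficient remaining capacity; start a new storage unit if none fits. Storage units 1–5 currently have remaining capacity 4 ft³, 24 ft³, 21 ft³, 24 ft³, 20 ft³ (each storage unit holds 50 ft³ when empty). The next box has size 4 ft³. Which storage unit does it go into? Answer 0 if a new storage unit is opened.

1

Storage units with room: storage unit 1 (4 ft³), storage unit 2 (24 ft³), storage unit 3 (21 ft³), storage unit 4 (24 ft³), storage unit 5 (20 ft³).
The first with room is storage unit 1.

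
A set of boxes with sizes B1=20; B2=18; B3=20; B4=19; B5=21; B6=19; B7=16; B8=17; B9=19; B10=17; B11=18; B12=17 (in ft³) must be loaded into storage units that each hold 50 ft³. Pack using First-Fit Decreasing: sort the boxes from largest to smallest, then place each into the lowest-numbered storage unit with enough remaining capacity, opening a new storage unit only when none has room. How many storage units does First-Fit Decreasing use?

Sorted descending: 21, 20, 20, 19, 19, 19, 18, 18, 17, 17, 17, 16.
Put 21 ft³ in storage unit 1; 29 ft³ remain.
Put 20 ft³ in storage unit 1; 9 ft³ remain.
Put 20 ft³ in storage unit 2; 30 ft³ remain.
Put 19 ft³ in storage unit 2; 11 ft³ remain.
Put 19 ft³ in storage unit 3; 31 ft³ remain.
Put 19 ft³ in storage unit 3; 12 ft³ remain.
Put 18 ft³ in storage unit 4; 32 ft³ remain.
Put 18 ft³ in storage unit 4; 14 ft³ remain.
Put 17 ft³ in storage unit 5; 33 ft³ remain.
Put 17 ft³ in storage unit 5; 16 ft³ remain.
Put 17 ft³ in storage unit 6; 33 ft³ remain.
Put 16 ft³ in storage unit 5; 0 ft³ remain.
Final storage units: [21,20] [20,19] [19,19] [18,18] [17,17,16] [17].

6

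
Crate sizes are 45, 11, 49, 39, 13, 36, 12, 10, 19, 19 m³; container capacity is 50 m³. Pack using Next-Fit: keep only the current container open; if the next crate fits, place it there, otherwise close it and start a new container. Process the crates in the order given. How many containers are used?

Put 45 m³ in container 1; 5 m³ remain.
Put 11 m³ in container 2; 39 m³ remain.
Put 49 m³ in container 3; 1 m³ remain.
Put 39 m³ in container 4; 11 m³ remain.
Put 13 m³ in container 5; 37 m³ remain.
Put 36 m³ in container 5; 1 m³ remain.
Put 12 m³ in container 6; 38 m³ remain.
Put 10 m³ in container 6; 28 m³ remain.
Put 19 m³ in container 6; 9 m³ remain.
Put 19 m³ in container 7; 31 m³ remain.
Final containers: [45] [11] [49] [39] [13,36] [12,10,19] [19].

7 containers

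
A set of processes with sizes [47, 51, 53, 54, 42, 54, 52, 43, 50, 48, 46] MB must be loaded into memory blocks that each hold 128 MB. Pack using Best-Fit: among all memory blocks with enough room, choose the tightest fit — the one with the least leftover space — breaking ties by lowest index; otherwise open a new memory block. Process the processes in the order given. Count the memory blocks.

47 MB → memory block 1 (remaining 81 MB)
51 MB → memory block 1 (remaining 30 MB)
53 MB → memory block 2 (remaining 75 MB)
54 MB → memory block 2 (remaining 21 MB)
42 MB → memory block 3 (remaining 86 MB)
54 MB → memory block 3 (remaining 32 MB)
52 MB → memory block 4 (remaining 76 MB)
43 MB → memory block 4 (remaining 33 MB)
50 MB → memory block 5 (remaining 78 MB)
48 MB → memory block 5 (remaining 30 MB)
46 MB → memory block 6 (remaining 82 MB)
Final memory blocks: [47,51] [53,54] [42,54] [52,43] [50,48] [46].

6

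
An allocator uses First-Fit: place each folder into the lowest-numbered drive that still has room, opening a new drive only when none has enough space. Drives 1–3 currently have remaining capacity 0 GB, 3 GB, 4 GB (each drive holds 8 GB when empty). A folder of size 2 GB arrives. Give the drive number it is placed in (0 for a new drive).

2

Drives with room: drive 2 (3 GB), drive 3 (4 GB).
The first with room is drive 2.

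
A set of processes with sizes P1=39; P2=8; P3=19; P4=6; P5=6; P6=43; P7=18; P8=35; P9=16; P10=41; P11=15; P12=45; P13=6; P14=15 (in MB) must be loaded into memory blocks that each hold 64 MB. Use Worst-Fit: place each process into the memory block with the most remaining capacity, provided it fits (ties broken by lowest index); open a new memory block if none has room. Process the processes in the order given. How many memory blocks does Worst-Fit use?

6

P1 (39 MB) → memory block 1 (remaining 25 MB)
P2 (8 MB) → memory block 1 (remaining 17 MB)
P3 (19 MB) → memory block 2 (remaining 45 MB)
P4 (6 MB) → memory block 2 (remaining 39 MB)
P5 (6 MB) → memory block 2 (remaining 33 MB)
P6 (43 MB) → memory block 3 (remaining 21 MB)
P7 (18 MB) → memory block 2 (remaining 15 MB)
P8 (35 MB) → memory block 4 (remaining 29 MB)
P9 (16 MB) → memory block 4 (remaining 13 MB)
P10 (41 MB) → memory block 5 (remaining 23 MB)
P11 (15 MB) → memory block 5 (remaining 8 MB)
P12 (45 MB) → memory block 6 (remaining 19 MB)
P13 (6 MB) → memory block 3 (remaining 15 MB)
P14 (15 MB) → memory block 6 (remaining 4 MB)
Final memory blocks: [39,8] [19,6,6,18] [43,6] [35,16] [41,15] [45,15].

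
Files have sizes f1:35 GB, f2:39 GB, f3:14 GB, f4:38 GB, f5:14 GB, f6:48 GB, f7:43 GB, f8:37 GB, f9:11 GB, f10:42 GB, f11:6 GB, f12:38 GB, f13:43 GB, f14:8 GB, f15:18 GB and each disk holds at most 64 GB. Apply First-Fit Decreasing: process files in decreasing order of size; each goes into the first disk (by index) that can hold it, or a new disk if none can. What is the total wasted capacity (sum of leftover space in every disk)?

Sorted descending: 48, 43, 43, 42, 39, 38, 38, 37, 35, 18, 14, 14, 11, 8, 6.
disk 1: place 48 GB, 16 GB left
disk 2: place 43 GB, 21 GB left
disk 3: place 43 GB, 21 GB left
disk 4: place 42 GB, 22 GB left
disk 5: place 39 GB, 25 GB left
disk 6: place 38 GB, 26 GB left
disk 7: place 38 GB, 26 GB left
disk 8: place 37 GB, 27 GB left
disk 9: place 35 GB, 29 GB left
disk 2: place 18 GB, 3 GB left
disk 1: place 14 GB, 2 GB left
disk 3: place 14 GB, 7 GB left
disk 4: place 11 GB, 11 GB left
disk 4: place 8 GB, 3 GB left
disk 3: place 6 GB, 1 GB left
9 disks × 64 GB = 576 GB; used 434 GB; unused 142 GB.

142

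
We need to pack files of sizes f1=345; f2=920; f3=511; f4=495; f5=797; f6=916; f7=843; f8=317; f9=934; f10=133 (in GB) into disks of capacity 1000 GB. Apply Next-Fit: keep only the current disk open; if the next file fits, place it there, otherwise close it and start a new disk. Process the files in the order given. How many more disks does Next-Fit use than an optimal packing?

3

Next-Fit: [345] [920] [511] [495] [797] [916] [843] [317] [934] [133] → 10 disks.
Total size 6211 GB; any packing needs at least ⌈6211/1000⌉ = 7 disks.
An optimal packing achieves that bound: [934] [920] [916] [843,133] [797] [511,345] [495,317] → 7 disks.
Excess: 10 − 7 = 3.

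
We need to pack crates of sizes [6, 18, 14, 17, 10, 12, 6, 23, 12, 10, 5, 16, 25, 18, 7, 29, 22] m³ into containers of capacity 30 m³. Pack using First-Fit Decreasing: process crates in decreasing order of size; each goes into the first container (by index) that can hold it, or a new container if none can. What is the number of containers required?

Sorted descending: 29, 25, 23, 22, 18, 18, 17, 16, 14, 12, 12, 10, 10, 7, 6, 6, 5.
29 m³ → container 1 (remaining 1 m³)
25 m³ → container 2 (remaining 5 m³)
23 m³ → container 3 (remaining 7 m³)
22 m³ → container 4 (remaining 8 m³)
18 m³ → container 5 (remaining 12 m³)
18 m³ → container 6 (remaining 12 m³)
17 m³ → container 7 (remaining 13 m³)
16 m³ → container 8 (remaining 14 m³)
14 m³ → container 8 (remaining 0 m³)
12 m³ → container 5 (remaining 0 m³)
12 m³ → container 6 (remaining 0 m³)
10 m³ → container 7 (remaining 3 m³)
10 m³ → container 9 (remaining 20 m³)
7 m³ → container 3 (remaining 0 m³)
6 m³ → container 4 (remaining 2 m³)
6 m³ → container 9 (remaining 14 m³)
5 m³ → container 2 (remaining 0 m³)

9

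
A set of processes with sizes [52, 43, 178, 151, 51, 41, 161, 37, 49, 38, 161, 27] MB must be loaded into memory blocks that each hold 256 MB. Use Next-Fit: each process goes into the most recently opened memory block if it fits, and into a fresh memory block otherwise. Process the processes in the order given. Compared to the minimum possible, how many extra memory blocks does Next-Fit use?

1

Next-Fit: [52,43] [178] [151,51,41] [161,37,49] [38,161,27] → 5 memory blocks.
Total size 989 MB; any packing needs at least ⌈989/256⌉ = 4 memory blocks.
An optimal packing achieves that bound: [178,52] [161,51,43] [161,49,41] [151,38,37,27] → 4 memory blocks.
Excess: 5 − 4 = 1.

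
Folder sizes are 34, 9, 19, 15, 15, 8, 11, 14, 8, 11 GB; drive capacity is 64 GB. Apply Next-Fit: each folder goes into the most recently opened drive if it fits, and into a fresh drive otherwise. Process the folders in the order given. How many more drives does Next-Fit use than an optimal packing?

Next-Fit: [34,9,19] [15,15,8,11,14] [8,11] → 3 drives.
Total size 144 GB; any packing needs at least ⌈144/64⌉ = 3 drives.
So 3 is already optimal.

0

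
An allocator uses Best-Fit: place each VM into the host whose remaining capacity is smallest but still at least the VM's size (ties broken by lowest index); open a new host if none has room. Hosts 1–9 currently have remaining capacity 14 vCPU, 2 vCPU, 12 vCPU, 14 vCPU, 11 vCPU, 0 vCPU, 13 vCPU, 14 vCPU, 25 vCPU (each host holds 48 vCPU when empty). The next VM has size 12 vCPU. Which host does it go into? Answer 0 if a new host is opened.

3

Hosts with room: host 1 (14 vCPU), host 3 (12 vCPU), host 4 (14 vCPU), host 7 (13 vCPU), host 8 (14 vCPU), host 9 (25 vCPU).
Tightest fit is host 3 with 12 vCPU free.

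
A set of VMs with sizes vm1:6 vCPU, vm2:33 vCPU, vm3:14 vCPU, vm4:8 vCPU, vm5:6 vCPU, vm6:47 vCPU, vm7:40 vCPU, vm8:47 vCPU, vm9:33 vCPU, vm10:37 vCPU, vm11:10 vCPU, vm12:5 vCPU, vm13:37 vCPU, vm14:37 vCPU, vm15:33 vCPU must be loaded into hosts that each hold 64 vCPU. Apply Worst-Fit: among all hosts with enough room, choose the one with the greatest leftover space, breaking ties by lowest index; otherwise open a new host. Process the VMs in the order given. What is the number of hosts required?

9

host 1: place vm1 (6 vCPU), 58 vCPU left
host 1: place vm2 (33 vCPU), 25 vCPU left
host 1: place vm3 (14 vCPU), 11 vCPU left
host 1: place vm4 (8 vCPU), 3 vCPU left
host 2: place vm5 (6 vCPU), 58 vCPU left
host 2: place vm6 (47 vCPU), 11 vCPU left
host 3: place vm7 (40 vCPU), 24 vCPU left
host 4: place vm8 (47 vCPU), 17 vCPU left
host 5: place vm9 (33 vCPU), 31 vCPU left
host 6: place vm10 (37 vCPU), 27 vCPU left
host 5: place vm11 (10 vCPU), 21 vCPU left
host 6: place vm12 (5 vCPU), 22 vCPU left
host 7: place vm13 (37 vCPU), 27 vCPU left
host 8: place vm14 (37 vCPU), 27 vCPU left
host 9: place vm15 (33 vCPU), 31 vCPU left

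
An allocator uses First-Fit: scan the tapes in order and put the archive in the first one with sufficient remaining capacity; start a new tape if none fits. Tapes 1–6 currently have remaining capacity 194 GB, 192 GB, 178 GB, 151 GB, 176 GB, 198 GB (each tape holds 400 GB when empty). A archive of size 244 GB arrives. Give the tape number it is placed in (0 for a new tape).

No tape has ≥ 244 GB free, so a new tape is opened.

0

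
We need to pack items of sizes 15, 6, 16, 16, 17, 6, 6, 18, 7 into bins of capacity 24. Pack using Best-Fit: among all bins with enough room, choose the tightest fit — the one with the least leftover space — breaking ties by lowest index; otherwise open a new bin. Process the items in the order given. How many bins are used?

5 bins

15 → bin 1 (remaining 9)
6 → bin 1 (remaining 3)
16 → bin 2 (remaining 8)
16 → bin 3 (remaining 8)
17 → bin 4 (remaining 7)
6 → bin 4 (remaining 1)
6 → bin 2 (remaining 2)
18 → bin 5 (remaining 6)
7 → bin 3 (remaining 1)
Final bins: [15,6] [16,6] [16,7] [17,6] [18].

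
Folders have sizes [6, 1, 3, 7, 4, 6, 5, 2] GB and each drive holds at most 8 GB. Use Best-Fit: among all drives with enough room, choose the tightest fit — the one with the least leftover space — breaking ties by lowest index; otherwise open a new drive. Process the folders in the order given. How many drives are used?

drive 1: place 6 GB, 2 GB left
drive 1: place 1 GB, 1 GB left
drive 2: place 3 GB, 5 GB left
drive 3: place 7 GB, 1 GB left
drive 2: place 4 GB, 1 GB left
drive 4: place 6 GB, 2 GB left
drive 5: place 5 GB, 3 GB left
drive 4: place 2 GB, 0 GB left
Final drives: [6,1] [3,4] [7] [6,2] [5].

5 drives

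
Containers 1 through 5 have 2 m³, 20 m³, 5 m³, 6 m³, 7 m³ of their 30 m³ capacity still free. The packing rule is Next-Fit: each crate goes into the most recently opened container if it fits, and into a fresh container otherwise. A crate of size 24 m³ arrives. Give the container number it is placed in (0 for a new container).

Next-Fit only looks at container 5, which has 7 m³ free.
24 m³ does not fit, so a new container is opened.

0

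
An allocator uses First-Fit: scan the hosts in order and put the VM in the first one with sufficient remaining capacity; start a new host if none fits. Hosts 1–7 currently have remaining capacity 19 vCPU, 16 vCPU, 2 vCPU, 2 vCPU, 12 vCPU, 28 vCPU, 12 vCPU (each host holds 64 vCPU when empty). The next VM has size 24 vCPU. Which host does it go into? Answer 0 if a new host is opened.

Hosts with room: host 6 (28 vCPU).
The first with room is host 6.

6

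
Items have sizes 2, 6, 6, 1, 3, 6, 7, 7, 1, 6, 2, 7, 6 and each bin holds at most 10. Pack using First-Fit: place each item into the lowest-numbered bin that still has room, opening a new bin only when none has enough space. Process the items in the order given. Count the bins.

8

bin 1: place 2, 8 left
bin 1: place 6, 2 left
bin 2: place 6, 4 left
bin 1: place 1, 1 left
bin 2: place 3, 1 left
bin 3: place 6, 4 left
bin 4: place 7, 3 left
bin 5: place 7, 3 left
bin 1: place 1, 0 left
bin 6: place 6, 4 left
bin 3: place 2, 2 left
bin 7: place 7, 3 left
bin 8: place 6, 4 left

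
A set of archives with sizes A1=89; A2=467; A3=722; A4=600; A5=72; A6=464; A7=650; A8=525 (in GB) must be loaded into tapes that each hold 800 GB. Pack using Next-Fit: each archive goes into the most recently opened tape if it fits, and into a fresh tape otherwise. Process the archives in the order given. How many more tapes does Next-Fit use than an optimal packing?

0

Next-Fit: [89,467] [722] [600,72] [464] [650] [525] → 6 tapes.
6 archives exceed 400 GB (half the capacity), and no two of those can share a tape, so at least 6 tapes are needed.
So 6 is already optimal.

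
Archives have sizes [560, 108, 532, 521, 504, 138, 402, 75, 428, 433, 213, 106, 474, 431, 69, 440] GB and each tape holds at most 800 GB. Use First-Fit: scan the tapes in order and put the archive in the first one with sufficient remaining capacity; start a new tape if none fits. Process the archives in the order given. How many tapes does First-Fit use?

10 tapes

560 GB → tape 1 (remaining 240 GB)
108 GB → tape 1 (remaining 132 GB)
532 GB → tape 2 (remaining 268 GB)
521 GB → tape 3 (remaining 279 GB)
504 GB → tape 4 (remaining 296 GB)
138 GB → tape 2 (remaining 130 GB)
402 GB → tape 5 (remaining 398 GB)
75 GB → tape 1 (remaining 57 GB)
428 GB → tape 6 (remaining 372 GB)
433 GB → tape 7 (remaining 367 GB)
213 GB → tape 3 (remaining 66 GB)
106 GB → tape 2 (remaining 24 GB)
474 GB → tape 8 (remaining 326 GB)
431 GB → tape 9 (remaining 369 GB)
69 GB → tape 4 (remaining 227 GB)
440 GB → tape 10 (remaining 360 GB)
Final tapes: [560,108,75] [532,138,106] [521,213] [504,69] [402] [428] [433] [474] [431] [440].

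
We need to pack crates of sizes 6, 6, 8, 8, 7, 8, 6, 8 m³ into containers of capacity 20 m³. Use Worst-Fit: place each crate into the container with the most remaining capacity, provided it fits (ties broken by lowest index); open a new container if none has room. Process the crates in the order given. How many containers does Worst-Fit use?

4

Put 6 m³ in container 1; 14 m³ remain.
Put 6 m³ in container 1; 8 m³ remain.
Put 8 m³ in container 1; 0 m³ remain.
Put 8 m³ in container 2; 12 m³ remain.
Put 7 m³ in container 2; 5 m³ remain.
Put 8 m³ in container 3; 12 m³ remain.
Put 6 m³ in container 3; 6 m³ remain.
Put 8 m³ in container 4; 12 m³ remain.
Final containers: [6,6,8] [8,7] [8,6] [8].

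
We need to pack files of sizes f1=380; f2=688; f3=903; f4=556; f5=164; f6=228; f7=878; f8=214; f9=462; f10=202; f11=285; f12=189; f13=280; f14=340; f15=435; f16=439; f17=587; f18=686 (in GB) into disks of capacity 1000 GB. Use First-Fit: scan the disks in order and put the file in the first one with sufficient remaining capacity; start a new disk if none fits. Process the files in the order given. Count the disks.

f1 (380 GB) → disk 1 (remaining 620 GB)
f2 (688 GB) → disk 2 (remaining 312 GB)
f3 (903 GB) → disk 3 (remaining 97 GB)
f4 (556 GB) → disk 1 (remaining 64 GB)
f5 (164 GB) → disk 2 (remaining 148 GB)
f6 (228 GB) → disk 4 (remaining 772 GB)
f7 (878 GB) → disk 5 (remaining 122 GB)
f8 (214 GB) → disk 4 (remaining 558 GB)
f9 (462 GB) → disk 4 (remaining 96 GB)
f10 (202 GB) → disk 6 (remaining 798 GB)
f11 (285 GB) → disk 6 (remaining 513 GB)
f12 (189 GB) → disk 6 (remaining 324 GB)
f13 (280 GB) → disk 6 (remaining 44 GB)
f14 (340 GB) → disk 7 (remaining 660 GB)
f15 (435 GB) → disk 7 (remaining 225 GB)
f16 (439 GB) → disk 8 (remaining 561 GB)
f17 (587 GB) → disk 9 (remaining 413 GB)
f18 (686 GB) → disk 10 (remaining 314 GB)
Final disks: [380,556] [688,164] [903] [228,214,462] [878] [202,285,189,280] [340,435] [439] [587] [686].

10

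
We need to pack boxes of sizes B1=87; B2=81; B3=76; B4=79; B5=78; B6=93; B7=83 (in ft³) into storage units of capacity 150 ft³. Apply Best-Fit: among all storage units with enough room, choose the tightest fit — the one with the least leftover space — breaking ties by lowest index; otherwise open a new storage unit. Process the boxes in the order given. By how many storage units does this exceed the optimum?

Best-Fit: [87] [81] [76] [79] [78] [93] [83] → 7 storage units.
7 boxes exceed 75 ft³ (half the capacity), and no two of those can share a storage unit, so at least 7 storage units are needed.
So 7 is already optimal.

0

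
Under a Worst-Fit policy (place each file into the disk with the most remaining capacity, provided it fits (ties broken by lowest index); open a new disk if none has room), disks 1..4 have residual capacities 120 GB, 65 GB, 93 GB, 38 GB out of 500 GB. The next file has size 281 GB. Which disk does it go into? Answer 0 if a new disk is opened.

0

No disk has ≥ 281 GB free, so a new disk is opened.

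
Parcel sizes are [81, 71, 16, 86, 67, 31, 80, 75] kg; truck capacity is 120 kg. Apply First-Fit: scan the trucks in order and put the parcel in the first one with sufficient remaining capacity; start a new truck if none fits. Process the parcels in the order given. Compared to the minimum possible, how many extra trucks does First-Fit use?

First-Fit: [81,16] [71,31] [86] [67] [80] [75] → 6 trucks.
6 parcels exceed 60 kg (half the capacity), and no two of those can share a truck, so at least 6 trucks are needed.
So 6 is already optimal.

0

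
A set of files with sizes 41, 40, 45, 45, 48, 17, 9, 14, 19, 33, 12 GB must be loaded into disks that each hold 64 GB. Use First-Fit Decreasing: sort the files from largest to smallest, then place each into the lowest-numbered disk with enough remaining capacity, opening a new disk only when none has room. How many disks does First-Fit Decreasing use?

Sorted descending: 48, 45, 45, 41, 40, 33, 19, 17, 14, 12, 9.
disk 1: place 48 GB, 16 GB left
disk 2: place 45 GB, 19 GB left
disk 3: place 45 GB, 19 GB left
disk 4: place 41 GB, 23 GB left
disk 5: place 40 GB, 24 GB left
disk 6: place 33 GB, 31 GB left
disk 2: place 19 GB, 0 GB left
disk 3: place 17 GB, 2 GB left
disk 1: place 14 GB, 2 GB left
disk 4: place 12 GB, 11 GB left
disk 4: place 9 GB, 2 GB left

6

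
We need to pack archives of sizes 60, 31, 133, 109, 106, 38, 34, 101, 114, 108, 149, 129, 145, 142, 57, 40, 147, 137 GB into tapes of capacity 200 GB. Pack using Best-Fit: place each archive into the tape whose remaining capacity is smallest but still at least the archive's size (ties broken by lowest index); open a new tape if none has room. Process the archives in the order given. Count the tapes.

Put 60 GB in tape 1; 140 GB remain.
Put 31 GB in tape 1; 109 GB remain.
Put 133 GB in tape 2; 67 GB remain.
Put 109 GB in tape 1; 0 GB remain.
Put 106 GB in tape 3; 94 GB remain.
Put 38 GB in tape 2; 29 GB remain.
Put 34 GB in tape 3; 60 GB remain.
Put 101 GB in tape 4; 99 GB remain.
Put 114 GB in tape 5; 86 GB remain.
Put 108 GB in tape 6; 92 GB remain.
Put 149 GB in tape 7; 51 GB remain.
Put 129 GB in tape 8; 71 GB remain.
Put 145 GB in tape 9; 55 GB remain.
Put 142 GB in tape 10; 58 GB remain.
Put 57 GB in tape 10; 1 GB remain.
Put 40 GB in tape 7; 11 GB remain.
Put 147 GB in tape 11; 53 GB remain.
Put 137 GB in tape 12; 63 GB remain.

12 tapes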